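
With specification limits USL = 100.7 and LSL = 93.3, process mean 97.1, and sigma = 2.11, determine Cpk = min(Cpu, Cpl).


Cpu = (USL - mean) / (3*sigma) = (100.7 - 97.1) / (3*2.11) = 0.5687
Cpl = (mean - LSL) / (3*sigma) = (97.1 - 93.3) / (3*2.11) = 0.6003
Cpk = min(Cpu, Cpl) = 0.5687

0.5687


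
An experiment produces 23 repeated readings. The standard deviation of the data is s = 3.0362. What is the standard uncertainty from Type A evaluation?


u_A = s / sqrt(n)
u_A = 3.0362 / sqrt(23)
u_A = 3.0362 / 4.7958315
u_A = 0.6331

0.6331


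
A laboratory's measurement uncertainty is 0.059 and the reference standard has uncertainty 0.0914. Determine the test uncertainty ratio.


TUR = u_lab / u_ref
= 0.059 / 0.0914
= 0.6455

0.6455


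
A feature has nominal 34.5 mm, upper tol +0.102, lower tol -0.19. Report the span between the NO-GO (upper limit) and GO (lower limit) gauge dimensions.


GO = nominal - lower_tol (smallest hole = maximum material condition)
GO = 34.5 - 0.19 = 34.31
NO-GO = nominal + upper_tol (largest hole = least material condition)
NO-GO = 34.5 + 0.102 = 34.602
spread = NO-GO - GO = 34.602 - 34.31 = 0.2920

0.2920


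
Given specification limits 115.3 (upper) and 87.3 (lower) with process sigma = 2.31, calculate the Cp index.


Cp = (USL - LSL) / (6 * sigma)
= (115.3 - 87.3) / (6 * 2.31)
= 28.0000 / 13.8600
= 2.0202

2.0202


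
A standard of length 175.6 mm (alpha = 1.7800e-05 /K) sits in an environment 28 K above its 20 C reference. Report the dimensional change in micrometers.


dL = L * alpha * dT
= 175.6 * 1.7800e-05 * 28
= 0.0875190 mm
dL_um = 0.0875190 * 1000 = 87.5190 um

87.5190


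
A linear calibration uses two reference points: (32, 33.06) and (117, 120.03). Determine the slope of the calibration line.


slope = (y2 - y1) / (x2 - x1)
= (120.03 - 33.06) / (117 - 32)
= 86.9700 / 85
= 1.0232

1.0232


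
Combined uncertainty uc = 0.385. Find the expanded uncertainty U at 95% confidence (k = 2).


U = k * uc
U = 2 * 0.385
U = 0.7700

0.7700


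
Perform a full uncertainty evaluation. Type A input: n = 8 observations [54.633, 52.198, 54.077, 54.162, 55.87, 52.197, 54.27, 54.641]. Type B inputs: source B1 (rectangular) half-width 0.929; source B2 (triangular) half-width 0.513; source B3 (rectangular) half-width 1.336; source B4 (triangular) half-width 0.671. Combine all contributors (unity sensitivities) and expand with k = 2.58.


mean = (54.633 + 52.198 + 54.077 + 54.162 + 55.87 + 52.197 + 54.27 + 54.641) / 8 = 54.006
s = sqrt(sum((x - mean)^2)/(n-1)) = 1.2485001
u_A = s / sqrt(n) = 1.2485001 / sqrt(8) = 0.44141144
u_B1 = 0.929 / sqrt(3) = 0.5363584
u_B2 = 0.513 / sqrt(6) = 0.20943137
u_B3 = 1.336 / sqrt(3) = 0.77133996
u_B4 = 0.671 / sqrt(6) = 0.2739346
uc = sqrt(0.44141144^2 + 0.5363584^2 + 0.20943137^2 + 0.77133996^2 + 0.2739346^2) = 1.0937968
U = k * uc = 2.58 * 1.0937968
U = 2.8220

2.8220


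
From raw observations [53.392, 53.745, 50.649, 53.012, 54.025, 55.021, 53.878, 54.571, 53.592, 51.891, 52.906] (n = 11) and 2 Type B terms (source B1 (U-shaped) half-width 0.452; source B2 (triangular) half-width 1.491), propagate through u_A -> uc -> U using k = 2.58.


mean = (53.392 + 53.745 + 50.649 + 53.012 + 54.025 + 55.021 + 53.878 + 54.571 + 53.592 + 51.891 + 52.906) / 11 = 53.33472727
s = sqrt(sum((x - mean)^2)/(n-1)) = 1.2233863
u_A = s / sqrt(n) = 1.2233863 / sqrt(11) = 0.36886485
u_B1 = 0.452 / sqrt(2) = 0.31961227
u_B2 = 1.491 / sqrt(6) = 0.6086982
uc = sqrt(0.36886485^2 + 0.31961227^2 + 0.6086982^2) = 0.78020945
U = k * uc = 2.58 * 0.78020945
U = 2.0129

2.0129


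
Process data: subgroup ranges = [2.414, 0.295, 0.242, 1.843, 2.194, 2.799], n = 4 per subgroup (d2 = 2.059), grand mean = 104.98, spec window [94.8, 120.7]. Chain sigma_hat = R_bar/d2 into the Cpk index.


R_bar = (2.414 + 0.295 + 0.242 + 1.843 + 2.194 + 2.799) / 6 = 1.6311667
sigma = R_bar / d2 = 1.6311667 / 2.059 = 0.79221306
Cp = (USL - LSL)/(6*sigma) = (120.7 - 94.8)/(6*0.79221306) = 5.4489
Cpu = (120.7 - 104.98)/(3*0.79221306) = 6.6144
Cpl = (104.98 - 94.8)/(3*0.79221306) = 4.2834
Cpk = min(Cpu, Cpl) = 4.2834

4.2834


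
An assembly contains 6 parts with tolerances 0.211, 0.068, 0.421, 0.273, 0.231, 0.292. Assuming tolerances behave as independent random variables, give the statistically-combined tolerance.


RSS = sqrt(0.211^2 + 0.068^2 + 0.421^2 + 0.273^2 + 0.231^2 + 0.292^2)
= sqrt(0.43954)
= 0.6630

0.6630


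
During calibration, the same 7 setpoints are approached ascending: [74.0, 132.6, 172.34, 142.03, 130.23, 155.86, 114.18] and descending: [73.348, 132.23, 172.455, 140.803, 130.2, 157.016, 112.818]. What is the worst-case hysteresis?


|74.0 - 73.348| = 0.6520
|132.6 - 132.23| = 0.3700
|172.34 - 172.455| = 0.1150
|142.03 - 140.803| = 1.2270
|130.23 - 130.2| = 0.0300
|155.86 - 157.016| = 1.1560
|114.18 - 112.818| = 1.3620
hysteresis = max(diffs) = 1.3620

1.3620


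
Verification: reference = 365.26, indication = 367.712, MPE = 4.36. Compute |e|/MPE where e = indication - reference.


e = indication - reference = 367.712 - 365.26 = 2.4520
|e| = 2.4520
ratio = |e| / MPE = 2.4520 / 4.36
ratio = 0.5624

0.5624


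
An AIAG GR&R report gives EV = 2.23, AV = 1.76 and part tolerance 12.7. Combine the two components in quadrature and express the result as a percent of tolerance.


GRR = sqrt(EV^2 + AV^2) = sqrt(2.23^2 + 1.76^2) = 2.8408625
%GRR = GRR / tol * 100 = 2.8408625 / 12.7 * 100
%GRR = 22.3690

22.3690


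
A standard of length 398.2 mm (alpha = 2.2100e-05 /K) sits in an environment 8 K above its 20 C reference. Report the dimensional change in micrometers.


dL = L * alpha * dT
= 398.2 * 2.2100e-05 * 8
= 0.0704018 mm
dL_um = 0.0704018 * 1000 = 70.4018 um

70.4018


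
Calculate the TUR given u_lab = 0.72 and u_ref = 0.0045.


TUR = u_lab / u_ref
= 0.72 / 0.0045
= 160.0000

160.0000


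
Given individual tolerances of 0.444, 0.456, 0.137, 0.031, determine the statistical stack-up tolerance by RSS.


RSS = sqrt(0.444^2 + 0.456^2 + 0.137^2 + 0.031^2)
= sqrt(0.424802)
= 0.6518

0.6518


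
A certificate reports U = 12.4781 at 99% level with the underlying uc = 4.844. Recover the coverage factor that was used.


k = U / uc
k = 12.4781 / 4.844
k = 2.576

2.576


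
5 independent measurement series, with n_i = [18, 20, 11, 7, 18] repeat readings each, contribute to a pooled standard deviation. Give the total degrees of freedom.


nu = sum_i (n_i - 1)
nu = ((18 - 1) + (20 - 1) + (11 - 1) + (7 - 1) + (18 - 1))
nu = 17 + 19 + 10 + 6 + 17
nu = 69

69


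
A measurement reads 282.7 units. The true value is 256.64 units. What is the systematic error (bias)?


Systematic error = measured - true
= 282.7 - 256.64
= 26.0600

26.0600


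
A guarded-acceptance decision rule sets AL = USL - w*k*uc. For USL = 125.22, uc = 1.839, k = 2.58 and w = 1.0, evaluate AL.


U = k * uc = 2.58 * 1.839 = 4.74462
guard band g = w * U = 1.0 * 4.74462 = 4.74462
AL = USL - g = 125.22 - 4.74462
AL = 120.4754

120.4754


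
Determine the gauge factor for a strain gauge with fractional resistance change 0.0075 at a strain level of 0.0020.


GF = (dR/R) / epsilon
= 0.0075 / 0.0020
= 3.7500

3.7500


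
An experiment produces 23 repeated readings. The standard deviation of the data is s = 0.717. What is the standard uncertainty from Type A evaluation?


u_A = s / sqrt(n)
u_A = 0.717 / sqrt(23)
u_A = 0.717 / 4.7958315
u_A = 0.1495

0.1495


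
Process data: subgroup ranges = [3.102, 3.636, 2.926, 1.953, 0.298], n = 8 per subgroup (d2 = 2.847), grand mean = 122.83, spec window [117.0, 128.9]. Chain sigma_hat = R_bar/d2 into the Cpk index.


R_bar = (3.102 + 3.636 + 2.926 + 1.953 + 0.298) / 5 = 2.383
sigma = R_bar / d2 = 2.383 / 2.847 = 0.83702143
Cp = (USL - LSL)/(6*sigma) = (128.9 - 117.0)/(6*0.83702143) = 2.3695
Cpu = (128.9 - 122.83)/(3*0.83702143) = 2.4173
Cpl = (122.83 - 117.0)/(3*0.83702143) = 2.3217
Cpk = min(Cpu, Cpl) = 2.3217

2.3217


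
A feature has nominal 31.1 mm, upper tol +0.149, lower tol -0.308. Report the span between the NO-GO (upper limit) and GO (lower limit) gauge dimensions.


GO = nominal - lower_tol (smallest hole = maximum material condition)
GO = 31.1 - 0.308 = 30.792
NO-GO = nominal + upper_tol (largest hole = least material condition)
NO-GO = 31.1 + 0.149 = 31.249
spread = NO-GO - GO = 31.249 - 30.792 = 0.4570

0.4570


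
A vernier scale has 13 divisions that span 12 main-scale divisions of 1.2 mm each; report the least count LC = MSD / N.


LC = MSD / n_div
= 1.2 / 13
= 0.0923

0.0923


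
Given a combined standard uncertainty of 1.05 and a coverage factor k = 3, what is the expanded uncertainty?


U = k * uc
U = 3 * 1.05
U = 3.1500

3.1500


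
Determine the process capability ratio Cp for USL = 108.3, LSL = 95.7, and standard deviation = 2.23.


Cp = (USL - LSL) / (6 * sigma)
= (108.3 - 95.7) / (6 * 2.23)
= 12.6000 / 13.3800
= 0.9417

0.9417


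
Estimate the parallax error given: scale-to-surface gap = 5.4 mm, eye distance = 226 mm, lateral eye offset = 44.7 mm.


error = h * offset / d
= 5.4 * 44.7 / 226
= 1.0681

1.0681


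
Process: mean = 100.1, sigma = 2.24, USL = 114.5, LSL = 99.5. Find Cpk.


Cpu = (USL - mean) / (3*sigma) = (114.5 - 100.1) / (3*2.24) = 2.1429
Cpl = (mean - LSL) / (3*sigma) = (100.1 - 99.5) / (3*2.24) = 0.0893
Cpk = min(Cpu, Cpl) = 0.0893

0.0893


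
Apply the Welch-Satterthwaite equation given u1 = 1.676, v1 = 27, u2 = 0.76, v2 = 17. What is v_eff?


uc = sqrt(u1^2 + u2^2) = sqrt(1.676^2 + 0.76^2) = 1.8402652
v_eff = uc^4 / (u1^4/v1 + u2^4/v2)
= 1.8402652^4 / (1.676^4/27 + 0.76^4/17)
= 11.468897 / 0.31185985
v_eff = 36.7758

36.7758


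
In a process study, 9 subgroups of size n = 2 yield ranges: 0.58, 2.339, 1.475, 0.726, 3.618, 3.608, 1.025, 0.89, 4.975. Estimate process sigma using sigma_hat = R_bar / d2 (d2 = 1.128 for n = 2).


R_bar = (0.58 + 2.339 + 1.475 + 0.726 + 3.618 + 3.608 + 1.025 + 0.89 + 4.975) / 9
R_bar = 19.236 / 9 = 2.1373333
sigma_hat = R_bar / d2 = 2.1373333 / 1.128 = 1.8948

1.8948


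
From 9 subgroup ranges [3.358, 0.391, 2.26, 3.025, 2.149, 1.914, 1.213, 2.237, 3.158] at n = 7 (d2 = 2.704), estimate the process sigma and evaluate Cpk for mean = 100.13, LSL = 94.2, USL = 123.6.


R_bar = (3.358 + 0.391 + 2.26 + 3.025 + 2.149 + 1.914 + 1.213 + 2.237 + 3.158) / 9 = 2.1894444
sigma = R_bar / d2 = 2.1894444 / 2.704 = 0.80970577
Cp = (USL - LSL)/(6*sigma) = (123.6 - 94.2)/(6*0.80970577) = 6.0516
Cpu = (123.6 - 100.13)/(3*0.80970577) = 9.6619
Cpl = (100.13 - 94.2)/(3*0.80970577) = 2.4412
Cpk = min(Cpu, Cpl) = 2.4412

2.4412


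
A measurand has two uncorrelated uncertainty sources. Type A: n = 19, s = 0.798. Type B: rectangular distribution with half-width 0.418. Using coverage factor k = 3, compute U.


u_A = s / sqrt(n) = 0.798 / sqrt(19) = 0.18307376
u_B = half_width / sqrt(3) = 0.418 / sqrt(3) = 0.24133241
uc = sqrt(u_A^2 + u_B^2) = sqrt(0.18307376^2 + 0.24133241^2) = 0.30291473
U = k * uc = 3 * 0.30291473
U = 0.9087

0.9087


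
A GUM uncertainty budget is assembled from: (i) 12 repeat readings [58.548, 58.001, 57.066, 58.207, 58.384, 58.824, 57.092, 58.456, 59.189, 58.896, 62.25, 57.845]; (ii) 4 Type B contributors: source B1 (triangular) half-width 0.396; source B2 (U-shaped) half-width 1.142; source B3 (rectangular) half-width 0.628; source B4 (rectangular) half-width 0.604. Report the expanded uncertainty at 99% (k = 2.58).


mean = (58.548 + 58.001 + 57.066 + 58.207 + 58.384 + 58.824 + 57.092 + 58.456 + 59.189 + 58.896 + 62.25 + 57.845) / 12 = 58.56316667
s = sqrt(sum((x - mean)^2)/(n-1)) = 1.3338776
u_A = s / sqrt(n) = 1.3338776 / sqrt(12) = 0.3850573
u_B1 = 0.396 / sqrt(6) = 0.16166632
u_B2 = 1.142 / sqrt(2) = 0.80751594
u_B3 = 0.628 / sqrt(3) = 0.36257597
u_B4 = 0.604 / sqrt(3) = 0.34871956
uc = sqrt(0.3850573^2 + 0.16166632^2 + 0.80751594^2 + 0.36257597^2 + 0.34871956^2) = 1.0390158
U = k * uc = 2.58 * 1.0390158
U = 2.6807

2.6807


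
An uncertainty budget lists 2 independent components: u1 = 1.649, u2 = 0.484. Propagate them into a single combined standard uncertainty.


uc = sqrt(1.649^2 + 0.484^2)
uc = sqrt(2.953457)
uc = 1.7186

1.7186


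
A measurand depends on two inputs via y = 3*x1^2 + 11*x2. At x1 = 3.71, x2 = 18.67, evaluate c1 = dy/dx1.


y = 3*x1^2 + 11*x2
dy/dx1 = 2*3*x1
Evaluate at x1 = 3.71: c1 = 6 * 3.71
c1 = 22.2600

22.2600


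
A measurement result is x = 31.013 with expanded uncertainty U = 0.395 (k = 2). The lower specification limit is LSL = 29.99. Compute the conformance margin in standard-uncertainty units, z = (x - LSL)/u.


u = U / k = 0.395 / 2 = 0.1975
margin = |LSL - x| = |29.99 - 31.013| = 1.023
z = margin / u = 1.023 / 0.1975
z = 5.1797

5.1797


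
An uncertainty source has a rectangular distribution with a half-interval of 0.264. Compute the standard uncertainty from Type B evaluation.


u_B = half_width / sqrt(3)
u_B = 0.264 / 1.7320508
u_B = 0.1524

0.1524


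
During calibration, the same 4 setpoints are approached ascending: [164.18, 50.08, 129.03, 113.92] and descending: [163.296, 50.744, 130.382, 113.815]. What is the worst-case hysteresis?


|164.18 - 163.296| = 0.8840
|50.08 - 50.744| = 0.6640
|129.03 - 130.382| = 1.3520
|113.92 - 113.815| = 0.1050
hysteresis = max(diffs) = 1.3520

1.3520


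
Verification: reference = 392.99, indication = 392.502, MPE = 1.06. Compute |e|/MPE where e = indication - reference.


e = indication - reference = 392.502 - 392.99 = -0.4880
|e| = 0.4880
ratio = |e| / MPE = 0.4880 / 1.06
ratio = 0.4604

0.4604


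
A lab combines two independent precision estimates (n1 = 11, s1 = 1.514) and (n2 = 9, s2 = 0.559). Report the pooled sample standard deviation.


s_p = sqrt(((n1-1)*s1^2 + (n2-1)*s2^2) / (n1+n2-2))
numerator = (11-1)*1.514^2 + (9-1)*0.559^2 = 22.92196 + 2.499848 = 25.421808
denominator = 11 + 9 - 2 = 18
s_p^2 = 25.421808 / 18 = 1.4123227
s_p = sqrt(1.4123227) = 1.1884

1.1884


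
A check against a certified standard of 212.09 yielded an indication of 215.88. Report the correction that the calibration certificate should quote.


Correction = standard - reading
= 212.09 - 215.88
= -3.7900

-3.7900


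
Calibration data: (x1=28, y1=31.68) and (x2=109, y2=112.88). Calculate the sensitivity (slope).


slope = (y2 - y1) / (x2 - x1)
= (112.88 - 31.68) / (109 - 28)
= 81.2000 / 81
= 1.0025

1.0025


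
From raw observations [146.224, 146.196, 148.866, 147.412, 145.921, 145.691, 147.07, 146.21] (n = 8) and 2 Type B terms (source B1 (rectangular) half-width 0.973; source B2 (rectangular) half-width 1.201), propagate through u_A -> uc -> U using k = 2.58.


mean = (146.224 + 146.196 + 148.866 + 147.412 + 145.921 + 145.691 + 147.07 + 146.21) / 8 = 146.69875
s = sqrt(sum((x - mean)^2)/(n-1)) = 1.0475142
u_A = s / sqrt(n) = 1.0475142 / sqrt(8) = 0.3703522
u_B1 = 0.973 / sqrt(3) = 0.56176181
u_B2 = 1.201 / sqrt(3) = 0.69339767
uc = sqrt(0.3703522^2 + 0.56176181^2 + 0.69339767^2) = 0.9661974
U = k * uc = 2.58 * 0.9661974
U = 2.4928

2.4928


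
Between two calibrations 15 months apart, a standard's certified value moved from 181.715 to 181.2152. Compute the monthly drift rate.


rate = (v2 - v1) / months
= (181.2152 - 181.715) / 15
= -0.4998 / 15
= -0.0333

-0.0333


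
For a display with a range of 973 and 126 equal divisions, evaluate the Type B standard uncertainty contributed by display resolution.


resolution = range / divisions
resolution = 973 / 126 = 7.7222222
u_res = resolution / (2*sqrt(3))
u_res = 7.7222222 / 3.4641016
u_res = 2.2292

2.2292


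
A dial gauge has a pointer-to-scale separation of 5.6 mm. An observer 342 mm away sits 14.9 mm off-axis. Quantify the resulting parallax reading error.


error = h * offset / d
= 5.6 * 14.9 / 342
= 0.2440

0.2440


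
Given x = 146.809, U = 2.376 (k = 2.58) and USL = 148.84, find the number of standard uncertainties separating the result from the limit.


u = U / k = 2.376 / 2.58 = 0.92093023
margin = |USL - x| = |148.84 - 146.809| = 2.031
z = margin / u = 2.031 / 0.92093023
z = 2.2054

2.2054


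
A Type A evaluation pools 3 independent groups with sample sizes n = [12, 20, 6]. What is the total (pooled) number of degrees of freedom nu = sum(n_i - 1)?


nu = sum_i (n_i - 1)
nu = ((12 - 1) + (20 - 1) + (6 - 1))
nu = 11 + 19 + 5
nu = 35

35


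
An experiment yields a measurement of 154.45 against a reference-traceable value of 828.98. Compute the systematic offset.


Systematic error = measured - true
= 154.45 - 828.98
= -674.5300

-674.5300


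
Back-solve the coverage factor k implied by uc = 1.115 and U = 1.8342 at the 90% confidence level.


k = U / uc
k = 1.8342 / 1.115
k = 1.645

1.645


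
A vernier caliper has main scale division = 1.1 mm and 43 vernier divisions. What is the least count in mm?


LC = MSD / n_div
= 1.1 / 43
= 0.0256

0.0256


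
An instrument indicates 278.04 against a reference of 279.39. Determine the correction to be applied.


Correction = standard - reading
= 279.39 - 278.04
= 1.3500

1.3500


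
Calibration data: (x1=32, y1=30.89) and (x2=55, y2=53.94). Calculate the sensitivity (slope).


slope = (y2 - y1) / (x2 - x1)
= (53.94 - 30.89) / (55 - 32)
= 23.0500 / 23
= 1.0022

1.0022


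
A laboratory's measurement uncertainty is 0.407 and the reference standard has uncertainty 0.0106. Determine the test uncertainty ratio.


TUR = u_lab / u_ref
= 0.407 / 0.0106
= 38.3962

38.3962


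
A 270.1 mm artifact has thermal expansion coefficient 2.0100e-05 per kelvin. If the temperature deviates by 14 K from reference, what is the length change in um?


dL = L * alpha * dT
= 270.1 * 2.0100e-05 * 14
= 0.0760061 mm
dL_um = 0.0760061 * 1000 = 76.0061 um

76.0061


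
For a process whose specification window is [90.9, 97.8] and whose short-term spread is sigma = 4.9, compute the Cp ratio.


Cp = (USL - LSL) / (6 * sigma)
= (97.8 - 90.9) / (6 * 4.9)
= 6.9000 / 29.4000
= 0.2347

0.2347


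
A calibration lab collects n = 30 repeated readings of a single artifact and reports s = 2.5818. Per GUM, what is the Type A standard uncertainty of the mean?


u_A = s / sqrt(n)
u_A = 2.5818 / sqrt(30)
u_A = 2.5818 / 5.4772256
u_A = 0.4714

0.4714


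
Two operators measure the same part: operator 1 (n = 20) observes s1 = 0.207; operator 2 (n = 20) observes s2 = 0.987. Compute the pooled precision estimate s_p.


s_p = sqrt(((n1-1)*s1^2 + (n2-1)*s2^2) / (n1+n2-2))
numerator = (20-1)*0.207^2 + (20-1)*0.987^2 = 0.814131 + 18.509211 = 19.323342
denominator = 20 + 20 - 2 = 38
s_p^2 = 19.323342 / 38 = 0.508509
s_p = sqrt(0.508509) = 0.7131

0.7131


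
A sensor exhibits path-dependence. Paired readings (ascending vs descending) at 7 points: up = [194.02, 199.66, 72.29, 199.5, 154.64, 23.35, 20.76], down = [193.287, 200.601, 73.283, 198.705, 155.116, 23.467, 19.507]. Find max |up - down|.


|194.02 - 193.287| = 0.7330
|199.66 - 200.601| = 0.9410
|72.29 - 73.283| = 0.9930
|199.5 - 198.705| = 0.7950
|154.64 - 155.116| = 0.4760
|23.35 - 23.467| = 0.1170
|20.76 - 19.507| = 1.2530
hysteresis = max(diffs) = 1.2530

1.2530


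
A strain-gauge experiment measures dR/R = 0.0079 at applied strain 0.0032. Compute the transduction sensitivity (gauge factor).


GF = (dR/R) / epsilon
= 0.0079 / 0.0032
= 2.4688

2.4688


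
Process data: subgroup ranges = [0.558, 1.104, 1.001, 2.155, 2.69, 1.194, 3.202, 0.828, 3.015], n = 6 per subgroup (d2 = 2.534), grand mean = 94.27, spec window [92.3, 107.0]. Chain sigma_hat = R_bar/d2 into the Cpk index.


R_bar = (0.558 + 1.104 + 1.001 + 2.155 + 2.69 + 1.194 + 3.202 + 0.828 + 3.015) / 9 = 1.7496667
sigma = R_bar / d2 = 1.7496667 / 2.534 = 0.6904762
Cp = (USL - LSL)/(6*sigma) = (107.0 - 92.3)/(6*0.6904762) = 3.5483
Cpu = (107.0 - 94.27)/(3*0.6904762) = 6.1455
Cpl = (94.27 - 92.3)/(3*0.6904762) = 0.9510
Cpk = min(Cpu, Cpl) = 0.9510

0.9510


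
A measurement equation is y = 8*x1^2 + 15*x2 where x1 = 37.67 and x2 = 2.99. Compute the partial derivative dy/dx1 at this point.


y = 8*x1^2 + 15*x2
dy/dx1 = 2*8*x1
Evaluate at x1 = 37.67: c1 = 16 * 37.67
c1 = 602.7200

602.7200


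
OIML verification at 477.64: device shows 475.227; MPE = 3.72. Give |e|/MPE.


e = indication - reference = 475.227 - 477.64 = -2.4130
|e| = 2.4130
ratio = |e| / MPE = 2.4130 / 3.72
ratio = 0.6487

0.6487


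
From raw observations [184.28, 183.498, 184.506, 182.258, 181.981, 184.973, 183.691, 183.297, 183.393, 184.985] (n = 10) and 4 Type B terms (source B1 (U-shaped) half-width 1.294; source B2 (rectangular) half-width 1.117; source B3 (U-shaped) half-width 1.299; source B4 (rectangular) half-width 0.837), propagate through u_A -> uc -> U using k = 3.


mean = (184.28 + 183.498 + 184.506 + 182.258 + 181.981 + 184.973 + 183.691 + 183.297 + 183.393 + 184.985) / 10 = 183.6862
s = sqrt(sum((x - mean)^2)/(n-1)) = 1.0321366
u_A = s / sqrt(n) = 1.0321366 / sqrt(10) = 0.32639025
u_B1 = 1.294 / sqrt(2) = 0.91499617
u_B2 = 1.117 / sqrt(3) = 0.64490025
u_B3 = 1.299 / sqrt(2) = 0.91853171
u_B4 = 0.837 / sqrt(3) = 0.48324218
uc = sqrt(0.32639025^2 + 0.91499617^2 + 0.64490025^2 + 0.91853171^2 + 0.48324218^2) = 1.5610472
U = k * uc = 3 * 1.5610472
U = 4.6831

4.6831


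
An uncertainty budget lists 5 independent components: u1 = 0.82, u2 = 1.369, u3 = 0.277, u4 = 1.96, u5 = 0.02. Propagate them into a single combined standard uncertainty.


uc = sqrt(0.82^2 + 1.369^2 + 0.277^2 + 1.96^2 + 0.02^2)
uc = sqrt(6.46529)
uc = 2.5427

2.5427


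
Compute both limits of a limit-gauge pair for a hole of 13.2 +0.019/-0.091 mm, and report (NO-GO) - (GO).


GO = nominal - lower_tol (smallest hole = maximum material condition)
GO = 13.2 - 0.091 = 13.109
NO-GO = nominal + upper_tol (largest hole = least material condition)
NO-GO = 13.2 + 0.019 = 13.219
spread = NO-GO - GO = 13.219 - 13.109 = 0.1100

0.1100


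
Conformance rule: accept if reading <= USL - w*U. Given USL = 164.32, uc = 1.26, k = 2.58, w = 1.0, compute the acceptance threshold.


U = k * uc = 2.58 * 1.26 = 3.2508
guard band g = w * U = 1.0 * 3.2508 = 3.2508
AL = USL - g = 164.32 - 3.2508
AL = 161.0692

161.0692


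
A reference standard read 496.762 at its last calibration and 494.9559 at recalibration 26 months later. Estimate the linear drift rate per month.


rate = (v2 - v1) / months
= (494.9559 - 496.762) / 26
= -1.8061 / 26
= -0.0695

-0.0695


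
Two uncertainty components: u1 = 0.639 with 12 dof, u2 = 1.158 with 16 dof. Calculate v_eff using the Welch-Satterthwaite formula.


uc = sqrt(u1^2 + u2^2) = sqrt(0.639^2 + 1.158^2) = 1.3226054
v_eff = uc^4 / (u1^4/v1 + u2^4/v2)
= 1.3226054^4 / (0.639^4/12 + 1.158^4/16)
= 3.0599982 / 0.12628036
v_eff = 24.2318

24.2318


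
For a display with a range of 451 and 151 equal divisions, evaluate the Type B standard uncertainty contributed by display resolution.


resolution = range / divisions
resolution = 451 / 151 = 2.986755
u_res = resolution / (2*sqrt(3))
u_res = 2.986755 / 3.4641016
u_res = 0.8622

0.8622


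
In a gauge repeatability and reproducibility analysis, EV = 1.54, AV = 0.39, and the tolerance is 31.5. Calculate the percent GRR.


GRR = sqrt(EV^2 + AV^2) = sqrt(1.54^2 + 0.39^2) = 1.5886157
%GRR = GRR / tol * 100 = 1.5886157 / 31.5 * 100
%GRR = 5.0432

5.0432


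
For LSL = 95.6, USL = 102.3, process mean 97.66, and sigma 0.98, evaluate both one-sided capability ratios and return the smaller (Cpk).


Cpu = (USL - mean) / (3*sigma) = (102.3 - 97.66) / (3*0.98) = 1.5782
Cpl = (mean - LSL) / (3*sigma) = (97.66 - 95.6) / (3*0.98) = 0.7007
Cpk = min(Cpu, Cpl) = 0.7007

0.7007


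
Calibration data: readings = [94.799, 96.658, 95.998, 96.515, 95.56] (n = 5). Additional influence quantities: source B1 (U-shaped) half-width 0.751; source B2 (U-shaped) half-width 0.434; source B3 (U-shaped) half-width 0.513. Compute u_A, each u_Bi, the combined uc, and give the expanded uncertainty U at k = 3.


mean = (94.799 + 96.658 + 95.998 + 96.515 + 95.56) / 5 = 95.906
s = sqrt(sum((x - mean)^2)/(n-1)) = 0.75663961
u_A = s / sqrt(n) = 0.75663961 / sqrt(5) = 0.33837952
u_B1 = 0.751 / sqrt(2) = 0.53103719
u_B2 = 0.434 / sqrt(2) = 0.30688434
u_B3 = 0.513 / sqrt(2) = 0.36274578
uc = sqrt(0.33837952^2 + 0.53103719^2 + 0.30688434^2 + 0.36274578^2) = 0.78883693
U = k * uc = 3 * 0.78883693
U = 2.3665

2.3665


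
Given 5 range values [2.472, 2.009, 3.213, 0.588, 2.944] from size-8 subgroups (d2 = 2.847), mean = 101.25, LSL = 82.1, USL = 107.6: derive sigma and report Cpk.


R_bar = (2.472 + 2.009 + 3.213 + 0.588 + 2.944) / 5 = 2.2452
sigma = R_bar / d2 = 2.2452 / 2.847 = 0.7886196
Cp = (USL - LSL)/(6*sigma) = (107.6 - 82.1)/(6*0.7886196) = 5.3892
Cpu = (107.6 - 101.25)/(3*0.7886196) = 2.6840
Cpl = (101.25 - 82.1)/(3*0.7886196) = 8.0943
Cpk = min(Cpu, Cpl) = 2.6840

2.6840


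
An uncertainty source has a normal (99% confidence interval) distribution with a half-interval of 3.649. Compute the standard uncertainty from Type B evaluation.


u_B = half_width / 2.576
u_B = 3.649 / 2.576
u_B = 1.4165

1.4165


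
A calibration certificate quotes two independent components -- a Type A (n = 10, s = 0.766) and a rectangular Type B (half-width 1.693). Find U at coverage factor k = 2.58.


u_A = s / sqrt(n) = 0.766 / sqrt(10) = 0.24223047
u_B = half_width / sqrt(3) = 1.693 / sqrt(3) = 0.97745401
uc = sqrt(u_A^2 + u_B^2) = sqrt(0.24223047^2 + 0.97745401^2) = 1.0070213
U = k * uc = 2.58 * 1.0070213
U = 2.5981

2.5981


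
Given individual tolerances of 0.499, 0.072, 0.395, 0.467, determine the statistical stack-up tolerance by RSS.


RSS = sqrt(0.499^2 + 0.072^2 + 0.395^2 + 0.467^2)
= sqrt(0.628299)
= 0.7927

0.7927


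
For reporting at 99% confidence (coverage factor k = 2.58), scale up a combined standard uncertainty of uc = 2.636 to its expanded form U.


U = k * uc
U = 2.58 * 2.636
U = 6.8009

6.8009


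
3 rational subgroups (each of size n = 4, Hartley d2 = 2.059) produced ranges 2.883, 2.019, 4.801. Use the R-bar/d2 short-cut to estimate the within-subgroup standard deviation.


R_bar = (2.883 + 2.019 + 4.801) / 3
R_bar = 9.703 / 3 = 3.2343333
sigma_hat = R_bar / d2 = 3.2343333 / 2.059 = 1.5708

1.5708


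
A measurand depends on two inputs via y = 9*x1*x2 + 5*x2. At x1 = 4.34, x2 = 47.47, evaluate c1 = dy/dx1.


y = 9*x1*x2 + 5*x2
dy/dx1 = 9*x2
Evaluate at x2 = 47.47: c1 = 9 * 47.47
c1 = 427.2300

427.2300


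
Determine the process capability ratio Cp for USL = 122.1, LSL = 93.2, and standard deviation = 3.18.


Cp = (USL - LSL) / (6 * sigma)
= (122.1 - 93.2) / (6 * 3.18)
= 28.9000 / 19.0800
= 1.5147

1.5147


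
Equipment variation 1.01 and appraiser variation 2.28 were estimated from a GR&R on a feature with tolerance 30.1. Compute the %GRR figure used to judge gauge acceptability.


GRR = sqrt(EV^2 + AV^2) = sqrt(1.01^2 + 2.28^2) = 2.493692
%GRR = GRR / tol * 100 = 2.493692 / 30.1 * 100
%GRR = 8.2847

8.2847


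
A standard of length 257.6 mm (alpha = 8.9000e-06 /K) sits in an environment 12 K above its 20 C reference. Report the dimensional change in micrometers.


dL = L * alpha * dT
= 257.6 * 8.9000e-06 * 12
= 0.0275117 mm
dL_um = 0.0275117 * 1000 = 27.5117 um

27.5117


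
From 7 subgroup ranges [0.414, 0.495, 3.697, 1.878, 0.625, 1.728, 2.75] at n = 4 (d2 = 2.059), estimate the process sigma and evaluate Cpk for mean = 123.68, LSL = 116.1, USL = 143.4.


R_bar = (0.414 + 0.495 + 3.697 + 1.878 + 0.625 + 1.728 + 2.75) / 7 = 1.6552857
sigma = R_bar / d2 = 1.6552857 / 2.059 = 0.803927
Cp = (USL - LSL)/(6*sigma) = (143.4 - 116.1)/(6*0.803927) = 5.6597
Cpu = (143.4 - 123.68)/(3*0.803927) = 8.1765
Cpl = (123.68 - 116.1)/(3*0.803927) = 3.1429
Cpk = min(Cpu, Cpl) = 3.1429

3.1429


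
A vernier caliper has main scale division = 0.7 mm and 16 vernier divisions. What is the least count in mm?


LC = MSD / n_div
= 0.7 / 16
= 0.0437

0.0437


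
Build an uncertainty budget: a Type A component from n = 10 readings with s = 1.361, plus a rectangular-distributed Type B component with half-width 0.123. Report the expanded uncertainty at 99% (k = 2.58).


u_A = s / sqrt(n) = 1.361 / sqrt(10) = 0.43038599
u_B = half_width / sqrt(3) = 0.123 / sqrt(3) = 0.071014083
uc = sqrt(u_A^2 + u_B^2) = sqrt(0.43038599^2 + 0.071014083^2) = 0.43620534
U = k * uc = 2.58 * 0.43620534
U = 1.1254

1.1254


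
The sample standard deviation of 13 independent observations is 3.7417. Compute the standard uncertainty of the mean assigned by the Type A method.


u_A = s / sqrt(n)
u_A = 3.7417 / sqrt(13)
u_A = 3.7417 / 3.6055513
u_A = 1.0378

1.0378


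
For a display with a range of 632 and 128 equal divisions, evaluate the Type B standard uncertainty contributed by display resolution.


resolution = range / divisions
resolution = 632 / 128 = 4.9375
u_res = resolution / (2*sqrt(3))
u_res = 4.9375 / 3.4641016
u_res = 1.4253

1.4253


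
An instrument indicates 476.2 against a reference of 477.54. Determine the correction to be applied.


Correction = standard - reading
= 477.54 - 476.2
= 1.3400

1.3400


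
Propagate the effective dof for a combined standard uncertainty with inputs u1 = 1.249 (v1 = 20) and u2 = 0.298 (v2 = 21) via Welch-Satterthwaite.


uc = sqrt(u1^2 + u2^2) = sqrt(1.249^2 + 0.298^2) = 1.284058
v_eff = uc^4 / (u1^4/v1 + u2^4/v2)
= 1.284058^4 / (1.249^4/20 + 0.298^4/21)
= 2.7185578 / 0.12205569
v_eff = 22.2731

22.2731


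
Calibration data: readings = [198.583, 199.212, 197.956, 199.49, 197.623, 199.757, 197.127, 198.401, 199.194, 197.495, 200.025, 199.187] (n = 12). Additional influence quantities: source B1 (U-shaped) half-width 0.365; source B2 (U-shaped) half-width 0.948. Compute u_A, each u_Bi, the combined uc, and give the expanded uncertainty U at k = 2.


mean = (198.583 + 199.212 + 197.956 + 199.49 + 197.623 + 199.757 + 197.127 + 198.401 + 199.194 + 197.495 + 200.025 + 199.187) / 12 = 198.6708333
s = sqrt(sum((x - mean)^2)/(n-1)) = 0.95217567
u_A = s / sqrt(n) = 0.95217567 / sqrt(12) = 0.27486944
u_B1 = 0.365 / sqrt(2) = 0.25809398
u_B2 = 0.948 / sqrt(2) = 0.67033723
uc = sqrt(0.27486944^2 + 0.25809398^2 + 0.67033723^2) = 0.76910189
U = k * uc = 2 * 0.76910189
U = 1.5382

1.5382


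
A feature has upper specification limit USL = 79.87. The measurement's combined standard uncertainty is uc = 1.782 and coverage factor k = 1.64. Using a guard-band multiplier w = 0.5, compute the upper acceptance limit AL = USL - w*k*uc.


U = k * uc = 1.64 * 1.782 = 2.92248
guard band g = w * U = 0.5 * 2.92248 = 1.46124
AL = USL - g = 79.87 - 1.46124
AL = 78.4088

78.4088


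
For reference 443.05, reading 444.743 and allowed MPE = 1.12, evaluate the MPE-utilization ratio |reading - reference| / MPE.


e = indication - reference = 444.743 - 443.05 = 1.6930
|e| = 1.6930
ratio = |e| / MPE = 1.6930 / 1.12
ratio = 1.5116

1.5116


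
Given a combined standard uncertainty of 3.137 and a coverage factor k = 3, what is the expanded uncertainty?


U = k * uc
U = 3 * 3.137
U = 9.4110

9.4110


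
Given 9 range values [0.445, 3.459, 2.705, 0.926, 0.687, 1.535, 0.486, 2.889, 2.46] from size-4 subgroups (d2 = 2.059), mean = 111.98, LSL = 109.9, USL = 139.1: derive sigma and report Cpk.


R_bar = (0.445 + 3.459 + 2.705 + 0.926 + 0.687 + 1.535 + 0.486 + 2.889 + 2.46) / 9 = 1.7324444
sigma = R_bar / d2 = 1.7324444 / 2.059 = 0.84140087
Cp = (USL - LSL)/(6*sigma) = (139.1 - 109.9)/(6*0.84140087) = 5.7840
Cpu = (139.1 - 111.98)/(3*0.84140087) = 10.7440
Cpl = (111.98 - 109.9)/(3*0.84140087) = 0.8240
Cpk = min(Cpu, Cpl) = 0.8240

0.8240


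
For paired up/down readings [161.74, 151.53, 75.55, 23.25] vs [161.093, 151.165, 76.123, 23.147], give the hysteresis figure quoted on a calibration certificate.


|161.74 - 161.093| = 0.6470
|151.53 - 151.165| = 0.3650
|75.55 - 76.123| = 0.5730
|23.25 - 23.147| = 0.1030
hysteresis = max(diffs) = 0.6470

0.6470


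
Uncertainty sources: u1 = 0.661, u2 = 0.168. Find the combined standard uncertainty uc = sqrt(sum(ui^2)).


uc = sqrt(0.661^2 + 0.168^2)
uc = sqrt(0.465145)
uc = 0.6820

0.6820


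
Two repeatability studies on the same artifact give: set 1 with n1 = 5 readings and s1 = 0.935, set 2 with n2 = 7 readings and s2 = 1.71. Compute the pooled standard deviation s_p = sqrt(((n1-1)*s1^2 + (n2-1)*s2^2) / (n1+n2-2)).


s_p = sqrt(((n1-1)*s1^2 + (n2-1)*s2^2) / (n1+n2-2))
numerator = (5-1)*0.935^2 + (7-1)*1.71^2 = 3.4969 + 17.5446 = 21.0415
denominator = 5 + 7 - 2 = 10
s_p^2 = 21.0415 / 10 = 2.10415
s_p = sqrt(2.10415) = 1.4506

1.4506


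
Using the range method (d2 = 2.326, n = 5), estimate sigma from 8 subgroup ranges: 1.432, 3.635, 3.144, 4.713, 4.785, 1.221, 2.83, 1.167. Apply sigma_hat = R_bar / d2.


R_bar = (1.432 + 3.635 + 3.144 + 4.713 + 4.785 + 1.221 + 2.83 + 1.167) / 8
R_bar = 22.927 / 8 = 2.865875
sigma_hat = R_bar / d2 = 2.865875 / 2.326 = 1.2321

1.2321


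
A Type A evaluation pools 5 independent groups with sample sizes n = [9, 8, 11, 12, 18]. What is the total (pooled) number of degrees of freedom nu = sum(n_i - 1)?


nu = sum_i (n_i - 1)
nu = ((9 - 1) + (8 - 1) + (11 - 1) + (12 - 1) + (18 - 1))
nu = 8 + 7 + 10 + 11 + 17
nu = 53

53


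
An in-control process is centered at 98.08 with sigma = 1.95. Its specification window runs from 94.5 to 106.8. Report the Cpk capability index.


Cpu = (USL - mean) / (3*sigma) = (106.8 - 98.08) / (3*1.95) = 1.4906
Cpl = (mean - LSL) / (3*sigma) = (98.08 - 94.5) / (3*1.95) = 0.6120
Cpk = min(Cpu, Cpl) = 0.6120

0.6120


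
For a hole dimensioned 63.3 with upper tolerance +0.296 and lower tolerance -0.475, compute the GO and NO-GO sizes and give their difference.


GO = nominal - lower_tol (smallest hole = maximum material condition)
GO = 63.3 - 0.475 = 62.825
NO-GO = nominal + upper_tol (largest hole = least material condition)
NO-GO = 63.3 + 0.296 = 63.596
spread = NO-GO - GO = 63.596 - 62.825 = 0.7710

0.7710


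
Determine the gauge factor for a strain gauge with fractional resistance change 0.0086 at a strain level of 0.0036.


GF = (dR/R) / epsilon
= 0.0086 / 0.0036
= 2.3889

2.3889


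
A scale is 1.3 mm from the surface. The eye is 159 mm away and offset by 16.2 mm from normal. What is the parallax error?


error = h * offset / d
= 1.3 * 16.2 / 159
= 0.1325

0.1325


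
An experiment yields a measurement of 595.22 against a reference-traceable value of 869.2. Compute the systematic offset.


Systematic error = measured - true
= 595.22 - 869.2
= -273.9800

-273.9800


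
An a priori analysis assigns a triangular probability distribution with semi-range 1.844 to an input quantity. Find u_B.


u_B = half_width / sqrt(6)
u_B = 1.844 / 2.4494897
u_B = 0.7528

0.7528


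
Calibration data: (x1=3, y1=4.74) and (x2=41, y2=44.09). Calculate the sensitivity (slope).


slope = (y2 - y1) / (x2 - x1)
= (44.09 - 4.74) / (41 - 3)
= 39.3500 / 38
= 1.0355

1.0355


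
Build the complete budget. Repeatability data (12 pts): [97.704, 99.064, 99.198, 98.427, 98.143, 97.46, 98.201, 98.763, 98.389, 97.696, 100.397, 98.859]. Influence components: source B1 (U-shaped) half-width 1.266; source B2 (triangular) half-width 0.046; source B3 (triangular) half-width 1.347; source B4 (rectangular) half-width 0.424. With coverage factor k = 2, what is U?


mean = (97.704 + 99.064 + 99.198 + 98.427 + 98.143 + 97.46 + 98.201 + 98.763 + 98.389 + 97.696 + 100.397 + 98.859) / 12 = 98.52508333
s = sqrt(sum((x - mean)^2)/(n-1)) = 0.80850822
u_A = s / sqrt(n) = 0.80850822 / sqrt(12) = 0.23339622
u_B1 = 1.266 / sqrt(2) = 0.89519718
u_B2 = 0.046 / sqrt(6) = 0.018779421
u_B3 = 1.347 / sqrt(6) = 0.54991045
u_B4 = 0.424 / sqrt(3) = 0.24479651
uc = sqrt(0.23339622^2 + 0.89519718^2 + 0.018779421^2 + 0.54991045^2 + 0.24479651^2) = 1.103871
U = k * uc = 2 * 1.103871
U = 2.2077

2.2077


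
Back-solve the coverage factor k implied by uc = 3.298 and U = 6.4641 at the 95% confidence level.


k = U / uc
k = 6.4641 / 3.298
k = 1.96

1.96


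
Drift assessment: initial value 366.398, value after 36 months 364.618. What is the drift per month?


rate = (v2 - v1) / months
= (364.618 - 366.398) / 36
= -1.7800 / 36
= -0.0494

-0.0494


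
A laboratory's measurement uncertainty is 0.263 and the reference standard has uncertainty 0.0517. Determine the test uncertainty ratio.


TUR = u_lab / u_ref
= 0.263 / 0.0517
= 5.0870

5.0870


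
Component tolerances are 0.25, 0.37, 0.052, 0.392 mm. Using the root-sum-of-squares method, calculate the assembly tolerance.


RSS = sqrt(0.25^2 + 0.37^2 + 0.052^2 + 0.392^2)
= sqrt(0.355768)
= 0.5965

0.5965


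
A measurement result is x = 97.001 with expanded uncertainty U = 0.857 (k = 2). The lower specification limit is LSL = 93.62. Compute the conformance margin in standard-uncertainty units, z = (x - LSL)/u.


u = U / k = 0.857 / 2 = 0.4285
margin = |LSL - x| = |93.62 - 97.001| = 3.381
z = margin / u = 3.381 / 0.4285
z = 7.8903

7.8903


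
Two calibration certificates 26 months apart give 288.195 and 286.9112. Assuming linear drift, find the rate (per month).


rate = (v2 - v1) / months
= (286.9112 - 288.195) / 26
= -1.2838 / 26
= -0.0494

-0.0494


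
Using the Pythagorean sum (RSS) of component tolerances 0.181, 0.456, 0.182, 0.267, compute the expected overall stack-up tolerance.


RSS = sqrt(0.181^2 + 0.456^2 + 0.182^2 + 0.267^2)
= sqrt(0.34511)
= 0.5875

0.5875


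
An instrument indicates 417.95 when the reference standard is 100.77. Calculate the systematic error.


Systematic error = measured - true
= 417.95 - 100.77
= 317.1800

317.1800


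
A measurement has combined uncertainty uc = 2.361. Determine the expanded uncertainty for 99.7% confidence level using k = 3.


U = k * uc
U = 3 * 2.361
U = 7.0830

7.0830


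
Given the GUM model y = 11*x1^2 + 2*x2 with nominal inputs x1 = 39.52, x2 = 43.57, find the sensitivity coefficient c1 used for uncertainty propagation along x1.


y = 11*x1^2 + 2*x2
dy/dx1 = 2*11*x1
Evaluate at x1 = 39.52: c1 = 22 * 39.52
c1 = 869.4400

869.4400


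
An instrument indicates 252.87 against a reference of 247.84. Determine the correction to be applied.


Correction = standard - reading
= 247.84 - 252.87
= -5.0300

-5.0300


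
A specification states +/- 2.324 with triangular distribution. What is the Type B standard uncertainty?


u_B = half_width / sqrt(6)
u_B = 2.324 / 2.4494897
u_B = 0.9488

0.9488


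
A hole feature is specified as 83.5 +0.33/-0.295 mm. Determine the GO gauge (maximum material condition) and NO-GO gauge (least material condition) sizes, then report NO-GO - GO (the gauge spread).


GO = nominal - lower_tol (smallest hole = maximum material condition)
GO = 83.5 - 0.295 = 83.205
NO-GO = nominal + upper_tol (largest hole = least material condition)
NO-GO = 83.5 + 0.33 = 83.83
spread = NO-GO - GO = 83.83 - 83.205 = 0.6250

0.6250


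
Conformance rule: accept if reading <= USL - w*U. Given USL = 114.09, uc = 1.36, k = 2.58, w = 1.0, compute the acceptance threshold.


U = k * uc = 2.58 * 1.36 = 3.5088
guard band g = w * U = 1.0 * 3.5088 = 3.5088
AL = USL - g = 114.09 - 3.5088
AL = 110.5812

110.5812


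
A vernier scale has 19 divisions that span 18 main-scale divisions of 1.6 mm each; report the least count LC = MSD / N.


LC = MSD / n_div
= 1.6 / 19
= 0.0842

0.0842


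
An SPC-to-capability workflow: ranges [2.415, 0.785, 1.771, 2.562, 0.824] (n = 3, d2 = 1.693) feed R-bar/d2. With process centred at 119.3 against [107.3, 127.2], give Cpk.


R_bar = (2.415 + 0.785 + 1.771 + 2.562 + 0.824) / 5 = 1.6714
sigma = R_bar / d2 = 1.6714 / 1.693 = 0.98724158
Cp = (USL - LSL)/(6*sigma) = (127.2 - 107.3)/(6*0.98724158) = 3.3595
Cpu = (127.2 - 119.3)/(3*0.98724158) = 2.6674
Cpl = (119.3 - 107.3)/(3*0.98724158) = 4.0517
Cpk = min(Cpu, Cpl) = 2.6674

2.6674


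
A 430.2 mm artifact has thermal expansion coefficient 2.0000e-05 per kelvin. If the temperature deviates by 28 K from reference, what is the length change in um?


dL = L * alpha * dT
= 430.2 * 2.0000e-05 * 28
= 0.2409120 mm
dL_um = 0.2409120 * 1000 = 240.9120 um

240.9120
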